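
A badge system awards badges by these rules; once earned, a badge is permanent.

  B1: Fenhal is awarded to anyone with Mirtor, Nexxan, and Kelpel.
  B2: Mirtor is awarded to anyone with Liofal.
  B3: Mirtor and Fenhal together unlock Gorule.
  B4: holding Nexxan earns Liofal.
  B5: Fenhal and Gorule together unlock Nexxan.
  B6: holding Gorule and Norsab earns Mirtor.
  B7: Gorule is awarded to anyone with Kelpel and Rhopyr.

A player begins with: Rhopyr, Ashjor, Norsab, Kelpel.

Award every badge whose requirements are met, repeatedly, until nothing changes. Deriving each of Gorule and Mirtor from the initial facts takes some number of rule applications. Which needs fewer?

Gorule: With Kelpel and Rhopyr, Gorule is earned (B7). [1 rule application]
Mirtor: With Kelpel and Rhopyr, Gorule is earned (B7). With Gorule and Norsab, Mirtor is earned (B6). [2 rule applications]
Gorule needs fewer.

Gorule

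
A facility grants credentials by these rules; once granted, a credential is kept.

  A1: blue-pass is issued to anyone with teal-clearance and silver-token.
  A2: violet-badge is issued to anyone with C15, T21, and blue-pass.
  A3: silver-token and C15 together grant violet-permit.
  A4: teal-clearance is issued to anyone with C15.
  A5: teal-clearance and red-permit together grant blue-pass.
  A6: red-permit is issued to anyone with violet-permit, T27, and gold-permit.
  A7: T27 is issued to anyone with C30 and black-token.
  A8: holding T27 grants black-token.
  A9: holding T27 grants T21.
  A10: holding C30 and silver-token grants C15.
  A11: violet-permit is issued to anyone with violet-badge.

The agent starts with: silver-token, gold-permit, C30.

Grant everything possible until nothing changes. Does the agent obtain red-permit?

No

red-permit would need violet-permit, T27, and gold-permit (A6), but T27 is never granted.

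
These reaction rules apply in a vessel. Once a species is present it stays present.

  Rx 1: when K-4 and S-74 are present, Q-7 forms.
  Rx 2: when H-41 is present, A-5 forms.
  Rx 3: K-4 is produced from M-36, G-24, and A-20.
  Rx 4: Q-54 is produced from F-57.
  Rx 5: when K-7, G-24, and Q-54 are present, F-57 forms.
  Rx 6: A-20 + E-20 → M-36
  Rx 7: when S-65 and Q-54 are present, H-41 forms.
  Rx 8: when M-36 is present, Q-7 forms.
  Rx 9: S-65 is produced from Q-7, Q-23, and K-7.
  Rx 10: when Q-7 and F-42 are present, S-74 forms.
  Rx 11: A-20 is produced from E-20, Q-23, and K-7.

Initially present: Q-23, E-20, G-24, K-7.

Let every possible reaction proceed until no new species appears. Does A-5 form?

A-5 would need H-41 (Rx 2), but H-41 never forms.

No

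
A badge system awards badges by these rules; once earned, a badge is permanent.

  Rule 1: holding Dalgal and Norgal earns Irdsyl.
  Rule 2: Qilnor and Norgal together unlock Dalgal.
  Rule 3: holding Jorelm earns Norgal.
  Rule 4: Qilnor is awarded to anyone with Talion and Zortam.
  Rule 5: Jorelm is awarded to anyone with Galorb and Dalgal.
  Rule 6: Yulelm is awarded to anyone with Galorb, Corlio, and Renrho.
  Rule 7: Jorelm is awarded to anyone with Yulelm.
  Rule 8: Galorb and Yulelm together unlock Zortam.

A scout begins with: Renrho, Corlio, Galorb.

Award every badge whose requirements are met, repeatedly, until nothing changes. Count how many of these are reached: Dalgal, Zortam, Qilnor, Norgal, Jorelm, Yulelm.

With Galorb, Corlio, and Renrho, Yulelm is earned (Rule 6).
With Galorb and Yulelm, Zortam is earned (Rule 8).
With Yulelm, Jorelm is earned (Rule 7).
With Jorelm, Norgal is earned (Rule 3).
Dalgal would need Qilnor and Norgal (Rule 2), but Qilnor is never earned.
Zortam: reached.
Qilnor would need Talion and Zortam (Rule 4), but Talion is never earned.
Norgal: reached.
Jorelm: reached.
Yulelm: reached.
Reached: Zortam, Norgal, Jorelm, and Yulelm — 4 of the 6.

4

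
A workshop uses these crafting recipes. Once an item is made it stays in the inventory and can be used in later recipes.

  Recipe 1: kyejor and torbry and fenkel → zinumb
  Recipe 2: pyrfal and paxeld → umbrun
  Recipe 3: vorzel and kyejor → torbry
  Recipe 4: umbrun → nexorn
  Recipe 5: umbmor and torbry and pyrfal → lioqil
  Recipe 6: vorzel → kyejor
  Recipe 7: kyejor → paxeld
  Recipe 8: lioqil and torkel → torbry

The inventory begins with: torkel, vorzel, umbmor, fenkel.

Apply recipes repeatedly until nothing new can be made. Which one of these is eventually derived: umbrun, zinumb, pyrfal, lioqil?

Using Recipe 6, vorzel makes kyejor.
Using Recipe 3, vorzel and kyejor make torbry.
kyejor and torbry and fenkel → zinumb (Recipe 1).
No rule produces pyrfal, and it is not given. umbrun would need pyrfal and paxeld (Recipe 2), but pyrfal is never obtained. lioqil would need umbmor, torbry, and pyrfal (Recipe 5), but pyrfal is never obtained.

zinumb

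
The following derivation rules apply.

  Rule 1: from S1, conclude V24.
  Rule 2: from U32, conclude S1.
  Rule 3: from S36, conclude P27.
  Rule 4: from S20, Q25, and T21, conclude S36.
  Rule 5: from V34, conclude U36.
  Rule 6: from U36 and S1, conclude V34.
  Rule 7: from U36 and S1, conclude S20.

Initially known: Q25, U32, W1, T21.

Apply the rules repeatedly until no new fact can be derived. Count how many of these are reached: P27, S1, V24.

From U32, Rule 2 gives S1.
S1 holds, so V24 follows (Rule 1).
P27 would need S36 (Rule 3), but S36 is never established.
S1: reached.
V24: reached.
Reached: S1 and V24 — 2 of the 3.

2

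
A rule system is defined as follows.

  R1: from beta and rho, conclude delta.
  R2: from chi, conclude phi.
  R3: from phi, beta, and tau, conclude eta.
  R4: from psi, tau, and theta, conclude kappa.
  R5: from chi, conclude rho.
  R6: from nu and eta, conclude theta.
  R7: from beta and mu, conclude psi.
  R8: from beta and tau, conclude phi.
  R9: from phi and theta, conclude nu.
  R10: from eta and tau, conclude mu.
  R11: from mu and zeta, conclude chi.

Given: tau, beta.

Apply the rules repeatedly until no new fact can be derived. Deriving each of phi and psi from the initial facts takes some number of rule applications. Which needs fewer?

phi

phi: beta and tau hold, so phi follows (R8). [1 rule application]
psi: beta and tau hold, so phi follows (R8). From phi, beta, and tau, R3 gives eta. From eta and tau, R10 gives mu. beta and mu hold, so psi follows (R7). [4 rule applications]
phi needs fewer.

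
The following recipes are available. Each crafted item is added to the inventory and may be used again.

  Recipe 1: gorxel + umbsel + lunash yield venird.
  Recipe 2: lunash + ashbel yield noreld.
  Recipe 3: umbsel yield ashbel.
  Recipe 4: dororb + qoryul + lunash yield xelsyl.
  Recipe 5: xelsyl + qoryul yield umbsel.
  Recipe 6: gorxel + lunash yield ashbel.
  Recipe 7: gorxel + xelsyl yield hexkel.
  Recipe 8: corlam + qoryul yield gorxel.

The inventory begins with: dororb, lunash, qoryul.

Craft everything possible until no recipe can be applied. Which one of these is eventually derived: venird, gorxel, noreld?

Using Recipe 4, dororb, qoryul, and lunash make xelsyl.
xelsyl + qoryul → umbsel (Recipe 5).
umbsel → ashbel (Recipe 3).
lunash + ashbel → noreld (Recipe 2).
venird would need gorxel, umbsel, and lunash (Recipe 1), but gorxel is never obtained. gorxel would need corlam and qoryul (Recipe 8), but corlam is never obtained.

noreld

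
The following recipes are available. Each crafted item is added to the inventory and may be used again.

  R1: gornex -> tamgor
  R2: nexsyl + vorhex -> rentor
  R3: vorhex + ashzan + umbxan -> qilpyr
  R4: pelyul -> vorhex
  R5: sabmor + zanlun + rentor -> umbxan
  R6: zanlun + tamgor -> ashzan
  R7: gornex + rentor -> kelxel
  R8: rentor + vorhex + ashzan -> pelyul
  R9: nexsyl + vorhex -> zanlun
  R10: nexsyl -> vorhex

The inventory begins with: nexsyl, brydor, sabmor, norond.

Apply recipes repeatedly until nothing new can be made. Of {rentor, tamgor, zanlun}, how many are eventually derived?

2

nexsyl -> vorhex (R10).
nexsyl + vorhex -> rentor (R2).
Using R9, nexsyl and vorhex make zanlun.
rentor: reached.
tamgor would need gornex (R1), but gornex is never obtained.
zanlun: reached.
Reached: rentor and zanlun — 2 of the 3.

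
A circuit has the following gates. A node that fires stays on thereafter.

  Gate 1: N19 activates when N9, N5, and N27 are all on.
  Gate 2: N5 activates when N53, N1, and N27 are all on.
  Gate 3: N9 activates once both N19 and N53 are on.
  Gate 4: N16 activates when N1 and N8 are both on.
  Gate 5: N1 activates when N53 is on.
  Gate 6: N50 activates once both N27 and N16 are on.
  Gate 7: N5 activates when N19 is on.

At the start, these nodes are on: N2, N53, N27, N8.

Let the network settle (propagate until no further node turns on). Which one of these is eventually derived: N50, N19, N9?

Gate 5: N53 on → N1 on.
Gate 4: N1 and N8 on → N16 on.
Gate 6: N27 and N16 on → N50 on.
N19 would need N9, N5, and N27 (Gate 1), but N9 never turns on. N9 would need N19 and N53 (Gate 3), but N19 never turns on.

N50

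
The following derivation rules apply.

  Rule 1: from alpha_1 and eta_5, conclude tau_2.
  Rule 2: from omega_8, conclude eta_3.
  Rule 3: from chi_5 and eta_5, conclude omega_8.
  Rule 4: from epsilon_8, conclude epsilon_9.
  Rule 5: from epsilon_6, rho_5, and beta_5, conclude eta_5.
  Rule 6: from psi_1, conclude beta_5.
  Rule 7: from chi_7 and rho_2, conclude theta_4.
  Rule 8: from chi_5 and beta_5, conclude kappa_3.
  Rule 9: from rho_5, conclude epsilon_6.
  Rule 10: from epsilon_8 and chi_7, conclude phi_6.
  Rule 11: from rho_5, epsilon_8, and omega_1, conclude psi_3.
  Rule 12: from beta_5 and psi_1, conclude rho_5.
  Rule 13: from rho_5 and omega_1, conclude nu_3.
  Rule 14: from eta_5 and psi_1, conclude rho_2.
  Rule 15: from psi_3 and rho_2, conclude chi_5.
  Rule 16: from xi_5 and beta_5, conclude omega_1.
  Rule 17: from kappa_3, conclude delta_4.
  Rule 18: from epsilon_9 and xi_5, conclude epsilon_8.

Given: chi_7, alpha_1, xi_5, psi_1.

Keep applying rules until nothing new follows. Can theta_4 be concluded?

From psi_1, Rule 6 gives beta_5.
From beta_5 and psi_1, Rule 12 gives rho_5.
rho_5 holds, so epsilon_6 follows (Rule 9).
From epsilon_6, rho_5, and beta_5, Rule 5 gives eta_5.
From eta_5 and psi_1, Rule 14 gives rho_2.
chi_7 and rho_2 hold, so theta_4 follows (Rule 7).

Yes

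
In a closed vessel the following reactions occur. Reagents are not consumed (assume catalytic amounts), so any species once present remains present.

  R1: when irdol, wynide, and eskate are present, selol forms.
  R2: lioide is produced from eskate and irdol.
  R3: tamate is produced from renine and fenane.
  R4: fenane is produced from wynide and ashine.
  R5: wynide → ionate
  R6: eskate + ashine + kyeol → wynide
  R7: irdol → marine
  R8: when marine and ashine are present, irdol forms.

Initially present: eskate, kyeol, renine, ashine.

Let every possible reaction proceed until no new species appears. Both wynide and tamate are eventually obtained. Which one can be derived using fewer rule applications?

wynide: eskate, ashine, and kyeol present → wynide forms (R6). [1 rule application]
tamate: eskate, ashine, and kyeol present → wynide forms (R6). wynide and ashine present → fenane forms (R4). renine and fenane present → tamate forms (R3). [3 rule applications]
wynide needs fewer.

wynide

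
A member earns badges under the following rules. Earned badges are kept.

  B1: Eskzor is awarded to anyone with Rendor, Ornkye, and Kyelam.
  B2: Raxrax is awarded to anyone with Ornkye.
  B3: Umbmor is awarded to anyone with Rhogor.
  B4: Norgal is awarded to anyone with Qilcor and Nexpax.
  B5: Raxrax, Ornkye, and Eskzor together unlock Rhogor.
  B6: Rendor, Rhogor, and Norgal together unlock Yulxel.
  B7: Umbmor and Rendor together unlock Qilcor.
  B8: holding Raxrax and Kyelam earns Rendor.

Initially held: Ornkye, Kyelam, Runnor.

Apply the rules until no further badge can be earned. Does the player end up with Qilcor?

Yes

With Ornkye, Raxrax is earned (B2).
With Raxrax and Kyelam, Rendor is earned (B8).
With Rendor, Ornkye, and Kyelam, Eskzor is earned (B1).
With Raxrax, Ornkye, and Eskzor, Rhogor is earned (B5).
With Rhogor, Umbmor is earned (B3).
With Umbmor and Rendor, Qilcor is earned (B7).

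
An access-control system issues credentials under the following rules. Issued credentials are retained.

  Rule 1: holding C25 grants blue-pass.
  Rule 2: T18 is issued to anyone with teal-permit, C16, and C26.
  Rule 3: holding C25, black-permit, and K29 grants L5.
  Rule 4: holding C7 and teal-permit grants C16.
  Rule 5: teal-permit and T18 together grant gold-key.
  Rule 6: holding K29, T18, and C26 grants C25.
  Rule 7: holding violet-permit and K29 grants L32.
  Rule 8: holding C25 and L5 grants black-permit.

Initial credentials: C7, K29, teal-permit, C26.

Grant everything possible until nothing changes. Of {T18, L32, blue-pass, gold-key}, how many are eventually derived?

Holding C7 and teal-permit grants C16 (Rule 4).
Holding teal-permit, C16, and C26 grants T18 (Rule 2).
Holding teal-permit and T18 grants gold-key (Rule 5).
Holding K29, T18, and C26 grants C25 (Rule 6).
Holding C25 grants blue-pass (Rule 1).
T18: reached.
L32 would need violet-permit and K29 (Rule 7), but violet-permit is never granted.
blue-pass: reached.
gold-key: reached.
Reached: T18, blue-pass, and gold-key — 3 of the 4.

3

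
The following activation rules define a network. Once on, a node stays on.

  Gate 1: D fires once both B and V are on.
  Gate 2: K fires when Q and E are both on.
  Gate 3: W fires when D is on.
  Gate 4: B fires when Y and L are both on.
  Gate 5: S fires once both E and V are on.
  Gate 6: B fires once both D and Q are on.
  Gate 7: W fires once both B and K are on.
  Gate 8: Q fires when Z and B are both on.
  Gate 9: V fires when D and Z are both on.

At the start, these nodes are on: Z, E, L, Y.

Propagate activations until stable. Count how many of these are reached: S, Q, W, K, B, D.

Y and L are on, so B fires (Gate 4).
Gate 8: Z and B on → Q on.
Gate 2: Q and E on → K on.
Gate 7: B and K on → W on.
S would need E and V (Gate 5), but V never turns on.
Q: reached.
W: reached.
K: reached.
B: reached.
D would need B and V (Gate 1), but V never turns on.
Reached: Q, W, K, and B — 4 of the 6.

4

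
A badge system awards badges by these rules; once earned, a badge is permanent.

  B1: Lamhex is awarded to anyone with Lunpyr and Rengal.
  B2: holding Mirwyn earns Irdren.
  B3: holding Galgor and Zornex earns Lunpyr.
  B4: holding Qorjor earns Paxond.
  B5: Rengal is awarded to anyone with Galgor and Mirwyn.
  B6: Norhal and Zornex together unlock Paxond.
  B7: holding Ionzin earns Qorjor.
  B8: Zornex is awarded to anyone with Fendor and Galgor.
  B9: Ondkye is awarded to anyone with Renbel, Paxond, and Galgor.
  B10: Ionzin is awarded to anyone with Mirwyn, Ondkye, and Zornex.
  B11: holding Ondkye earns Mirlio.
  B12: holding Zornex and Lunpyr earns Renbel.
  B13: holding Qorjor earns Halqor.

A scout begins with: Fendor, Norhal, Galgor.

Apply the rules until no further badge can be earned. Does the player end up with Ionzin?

Ionzin would need Mirwyn, Ondkye, and Zornex (B10), but Mirwyn is never earned.

No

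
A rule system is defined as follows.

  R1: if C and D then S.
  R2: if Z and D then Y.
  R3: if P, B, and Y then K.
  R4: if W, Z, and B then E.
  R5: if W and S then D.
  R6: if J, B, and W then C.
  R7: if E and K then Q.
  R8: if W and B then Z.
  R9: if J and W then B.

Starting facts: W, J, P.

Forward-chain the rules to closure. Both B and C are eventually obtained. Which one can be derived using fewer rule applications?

B

B: J and W hold, so B follows (R9). [1 rule application]
C: J and W hold, so B follows (R9). J, B, and W hold, so C follows (R6). [2 rule applications]
B needs fewer.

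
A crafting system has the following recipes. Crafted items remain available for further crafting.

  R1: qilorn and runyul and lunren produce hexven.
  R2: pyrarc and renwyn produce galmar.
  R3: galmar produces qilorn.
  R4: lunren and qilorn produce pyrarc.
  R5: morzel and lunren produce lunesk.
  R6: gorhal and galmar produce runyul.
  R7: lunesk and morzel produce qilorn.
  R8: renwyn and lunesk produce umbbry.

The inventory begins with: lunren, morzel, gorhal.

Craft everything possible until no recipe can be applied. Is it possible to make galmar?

No

galmar would need pyrarc and renwyn (R2), but renwyn is never obtained.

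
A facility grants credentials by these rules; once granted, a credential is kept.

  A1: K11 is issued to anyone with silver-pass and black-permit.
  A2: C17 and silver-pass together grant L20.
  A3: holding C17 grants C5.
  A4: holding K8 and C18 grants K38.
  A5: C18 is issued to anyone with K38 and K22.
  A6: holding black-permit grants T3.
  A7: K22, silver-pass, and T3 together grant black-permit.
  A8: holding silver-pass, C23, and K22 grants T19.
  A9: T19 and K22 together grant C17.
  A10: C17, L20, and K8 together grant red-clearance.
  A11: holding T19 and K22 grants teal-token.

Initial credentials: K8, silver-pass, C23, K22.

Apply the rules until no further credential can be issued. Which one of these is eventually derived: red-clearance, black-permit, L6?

Holding silver-pass, C23, and K22 grants T19 (A8).
Holding T19 and K22 grants C17 (A9).
Holding C17 and silver-pass grants L20 (A2).
Holding C17, L20, and K8 grants red-clearance (A10).
black-permit would need K22, silver-pass, and T3 (A7), but T3 is never granted. No rule produces L6, and it is not given.

red-clearance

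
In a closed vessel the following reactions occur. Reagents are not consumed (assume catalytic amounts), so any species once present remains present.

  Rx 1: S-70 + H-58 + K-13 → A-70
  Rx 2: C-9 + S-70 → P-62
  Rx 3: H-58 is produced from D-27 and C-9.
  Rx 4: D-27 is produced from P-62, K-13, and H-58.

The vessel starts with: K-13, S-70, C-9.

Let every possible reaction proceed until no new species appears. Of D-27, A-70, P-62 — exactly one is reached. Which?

C-9 and S-70 present → P-62 forms (Rx 2).
D-27 would need P-62, K-13, and H-58 (Rx 4), but H-58 never forms. A-70 would need S-70, H-58, and K-13 (Rx 1), but H-58 never forms.

P-62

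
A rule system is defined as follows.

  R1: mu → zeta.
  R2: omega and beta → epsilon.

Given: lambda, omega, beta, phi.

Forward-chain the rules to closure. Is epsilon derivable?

omega and beta hold, so epsilon follows (R2).

Yes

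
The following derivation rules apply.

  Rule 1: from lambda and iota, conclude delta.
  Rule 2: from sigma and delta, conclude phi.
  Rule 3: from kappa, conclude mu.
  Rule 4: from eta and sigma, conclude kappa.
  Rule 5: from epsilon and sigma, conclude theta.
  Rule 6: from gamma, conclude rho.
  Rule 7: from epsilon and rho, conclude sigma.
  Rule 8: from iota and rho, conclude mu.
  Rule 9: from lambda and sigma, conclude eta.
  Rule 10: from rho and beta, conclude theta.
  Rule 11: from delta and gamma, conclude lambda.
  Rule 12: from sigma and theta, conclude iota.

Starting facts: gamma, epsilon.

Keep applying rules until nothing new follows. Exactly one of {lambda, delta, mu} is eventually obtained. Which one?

mu

From gamma, Rule 6 gives rho.
From epsilon and rho, Rule 7 gives sigma.
From epsilon and sigma, Rule 5 gives theta.
sigma and theta hold, so iota follows (Rule 12).
iota and rho hold, so mu follows (Rule 8).
lambda would need delta and gamma (Rule 11), but delta is never established. delta would need lambda and iota (Rule 1), but lambda is never established.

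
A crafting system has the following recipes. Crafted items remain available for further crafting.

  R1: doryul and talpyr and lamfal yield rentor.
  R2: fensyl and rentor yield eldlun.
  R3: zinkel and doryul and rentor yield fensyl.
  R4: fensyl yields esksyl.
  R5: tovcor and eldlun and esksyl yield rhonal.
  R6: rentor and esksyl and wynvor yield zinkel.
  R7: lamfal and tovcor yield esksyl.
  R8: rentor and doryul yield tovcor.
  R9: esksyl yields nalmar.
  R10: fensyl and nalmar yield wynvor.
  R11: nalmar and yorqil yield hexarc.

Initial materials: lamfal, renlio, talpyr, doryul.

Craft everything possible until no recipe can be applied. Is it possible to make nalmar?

Yes

Using R1, doryul, talpyr, and lamfal make rentor.
Using R8, rentor and doryul make tovcor.
lamfal and tovcor → esksyl (R7).
esksyl → nalmar (R9).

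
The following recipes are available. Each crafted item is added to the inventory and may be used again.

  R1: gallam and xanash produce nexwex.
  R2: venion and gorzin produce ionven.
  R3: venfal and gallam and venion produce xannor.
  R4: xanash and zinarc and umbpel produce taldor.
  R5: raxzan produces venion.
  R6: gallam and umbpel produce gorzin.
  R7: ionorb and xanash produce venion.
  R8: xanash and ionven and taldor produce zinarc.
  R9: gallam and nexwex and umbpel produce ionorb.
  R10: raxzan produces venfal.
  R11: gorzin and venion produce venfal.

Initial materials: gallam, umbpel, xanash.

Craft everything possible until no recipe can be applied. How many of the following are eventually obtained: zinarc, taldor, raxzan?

0

zinarc would need xanash, ionven, and taldor (R8), but taldor is never obtained.
taldor would need xanash, zinarc, and umbpel (R4), but zinarc is never obtained.
No rule produces raxzan, and it is not given.
None of the 3 are reached.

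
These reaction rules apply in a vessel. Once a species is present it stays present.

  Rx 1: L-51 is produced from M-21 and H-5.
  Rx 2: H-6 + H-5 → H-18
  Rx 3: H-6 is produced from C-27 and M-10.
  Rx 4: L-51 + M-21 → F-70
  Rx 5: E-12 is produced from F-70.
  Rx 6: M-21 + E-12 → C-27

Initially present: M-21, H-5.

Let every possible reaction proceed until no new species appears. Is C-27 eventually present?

Yes

M-21 and H-5 present → L-51 forms (Rx 1).
L-51 and M-21 present → F-70 forms (Rx 4).
F-70 present → E-12 forms (Rx 5).
M-21 and E-12 present → C-27 forms (Rx 6).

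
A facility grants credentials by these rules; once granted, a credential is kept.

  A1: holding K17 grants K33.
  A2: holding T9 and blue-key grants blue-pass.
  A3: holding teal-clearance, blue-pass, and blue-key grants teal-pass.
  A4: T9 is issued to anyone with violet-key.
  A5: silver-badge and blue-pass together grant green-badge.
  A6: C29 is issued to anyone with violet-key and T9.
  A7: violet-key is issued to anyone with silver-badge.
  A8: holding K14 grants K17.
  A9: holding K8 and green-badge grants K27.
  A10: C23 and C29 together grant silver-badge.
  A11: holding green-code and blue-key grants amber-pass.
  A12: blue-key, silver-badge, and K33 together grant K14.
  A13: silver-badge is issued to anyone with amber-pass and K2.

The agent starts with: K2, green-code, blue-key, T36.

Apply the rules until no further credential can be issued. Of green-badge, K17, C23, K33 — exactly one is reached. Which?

Holding green-code and blue-key grants amber-pass (A11).
Holding amber-pass and K2 grants silver-badge (A13).
Holding silver-badge grants violet-key (A7).
Holding violet-key grants T9 (A4).
Holding T9 and blue-key grants blue-pass (A2).
Holding silver-badge and blue-pass grants green-badge (A5).
K17 would need K14 (A8), but K14 is never granted. No rule produces C23, and it is not given. K33 would need K17 (A1), but K17 is never granted.

green-badge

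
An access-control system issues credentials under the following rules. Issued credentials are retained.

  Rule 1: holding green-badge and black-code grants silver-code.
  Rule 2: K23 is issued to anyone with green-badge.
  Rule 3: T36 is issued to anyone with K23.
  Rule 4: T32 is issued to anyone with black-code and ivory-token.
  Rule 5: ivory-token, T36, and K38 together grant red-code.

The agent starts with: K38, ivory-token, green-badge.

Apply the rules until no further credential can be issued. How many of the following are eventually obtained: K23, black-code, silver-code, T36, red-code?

Holding green-badge grants K23 (Rule 2).
Holding K23 grants T36 (Rule 3).
Holding ivory-token, T36, and K38 grants red-code (Rule 5).
K23: reached.
No rule produces black-code, and it is not given.
silver-code would need green-badge and black-code (Rule 1), but black-code is never granted.
T36: reached.
red-code: reached.
Reached: K23, T36, and red-code — 3 of the 5.

3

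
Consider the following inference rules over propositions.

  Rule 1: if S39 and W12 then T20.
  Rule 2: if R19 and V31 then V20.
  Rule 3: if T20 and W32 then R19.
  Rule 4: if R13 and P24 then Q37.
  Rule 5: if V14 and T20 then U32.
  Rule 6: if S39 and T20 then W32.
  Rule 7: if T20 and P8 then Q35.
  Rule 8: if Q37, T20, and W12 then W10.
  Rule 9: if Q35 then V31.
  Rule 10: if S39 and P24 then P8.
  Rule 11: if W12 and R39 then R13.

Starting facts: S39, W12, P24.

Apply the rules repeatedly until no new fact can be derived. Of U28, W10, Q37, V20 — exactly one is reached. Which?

V20

From S39 and W12, Rule 1 gives T20.
S39 and P24 hold, so P8 follows (Rule 10).
S39 and T20 hold, so W32 follows (Rule 6).
T20 and P8 hold, so Q35 follows (Rule 7).
From T20 and W32, Rule 3 gives R19.
From Q35, Rule 9 gives V31.
From R19 and V31, Rule 2 gives V20.
W10 would need Q37, T20, and W12 (Rule 8), but Q37 is never established. Q37 would need R13 and P24 (Rule 4), but R13 is never established. No rule produces U28, and it is not given.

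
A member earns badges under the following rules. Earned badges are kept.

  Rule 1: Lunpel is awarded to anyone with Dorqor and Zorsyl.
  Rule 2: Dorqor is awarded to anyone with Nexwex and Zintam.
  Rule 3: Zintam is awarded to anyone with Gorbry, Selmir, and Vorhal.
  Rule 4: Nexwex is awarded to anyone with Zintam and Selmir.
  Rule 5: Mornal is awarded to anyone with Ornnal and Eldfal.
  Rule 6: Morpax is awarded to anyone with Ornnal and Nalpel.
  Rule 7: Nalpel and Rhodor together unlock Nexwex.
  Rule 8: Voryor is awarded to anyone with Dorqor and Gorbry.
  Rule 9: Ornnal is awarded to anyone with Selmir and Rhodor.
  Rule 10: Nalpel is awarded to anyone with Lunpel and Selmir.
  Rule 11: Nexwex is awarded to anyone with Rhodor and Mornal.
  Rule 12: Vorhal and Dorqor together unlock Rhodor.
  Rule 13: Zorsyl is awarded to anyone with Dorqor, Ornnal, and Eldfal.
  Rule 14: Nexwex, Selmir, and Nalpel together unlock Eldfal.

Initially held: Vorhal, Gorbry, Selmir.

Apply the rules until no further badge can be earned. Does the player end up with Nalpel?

Nalpel would need Lunpel and Selmir (Rule 10), but Lunpel is never earned.

No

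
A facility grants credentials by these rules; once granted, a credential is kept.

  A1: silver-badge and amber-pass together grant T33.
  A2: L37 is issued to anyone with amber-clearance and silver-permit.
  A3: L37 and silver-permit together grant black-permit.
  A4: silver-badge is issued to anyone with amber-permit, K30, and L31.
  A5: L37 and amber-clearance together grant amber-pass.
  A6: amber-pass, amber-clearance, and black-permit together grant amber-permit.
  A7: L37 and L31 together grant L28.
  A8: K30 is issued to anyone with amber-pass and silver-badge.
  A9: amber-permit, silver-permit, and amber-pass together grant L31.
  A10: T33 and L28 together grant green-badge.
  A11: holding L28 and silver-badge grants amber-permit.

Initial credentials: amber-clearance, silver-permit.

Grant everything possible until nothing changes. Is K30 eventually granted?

K30 would need amber-pass and silver-badge (A8), but silver-badge is never granted.

No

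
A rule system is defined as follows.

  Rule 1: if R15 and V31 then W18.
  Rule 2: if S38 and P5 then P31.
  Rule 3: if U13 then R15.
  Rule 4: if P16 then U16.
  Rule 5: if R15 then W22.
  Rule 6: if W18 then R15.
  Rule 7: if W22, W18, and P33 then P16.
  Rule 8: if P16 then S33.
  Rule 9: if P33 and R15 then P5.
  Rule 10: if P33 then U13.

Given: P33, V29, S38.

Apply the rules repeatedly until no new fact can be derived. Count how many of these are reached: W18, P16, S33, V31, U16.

W18 would need R15 and V31 (Rule 1), but V31 is never established.
P16 would need W22, W18, and P33 (Rule 7), but W18 is never established.
S33 would need P16 (Rule 8), but P16 is never established.
No rule produces V31, and it is not given.
U16 would need P16 (Rule 4), but P16 is never established.
None of the 5 are reached.

0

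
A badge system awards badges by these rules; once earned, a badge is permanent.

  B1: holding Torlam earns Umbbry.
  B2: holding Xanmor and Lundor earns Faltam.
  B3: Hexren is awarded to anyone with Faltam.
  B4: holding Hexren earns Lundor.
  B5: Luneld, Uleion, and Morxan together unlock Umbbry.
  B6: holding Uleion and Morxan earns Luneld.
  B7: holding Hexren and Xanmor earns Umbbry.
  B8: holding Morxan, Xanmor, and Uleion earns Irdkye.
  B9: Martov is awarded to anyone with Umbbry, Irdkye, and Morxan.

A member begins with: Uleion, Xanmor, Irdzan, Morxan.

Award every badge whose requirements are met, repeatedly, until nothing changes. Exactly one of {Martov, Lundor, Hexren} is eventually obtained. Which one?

With Uleion and Morxan, Luneld is earned (B6).
With Morxan, Xanmor, and Uleion, Irdkye is earned (B8).
With Luneld, Uleion, and Morxan, Umbbry is earned (B5).
With Umbbry, Irdkye, and Morxan, Martov is earned (B9).
Lundor would need Hexren (B4), but Hexren is never earned. Hexren would need Faltam (B3), but Faltam is never earned.

Martov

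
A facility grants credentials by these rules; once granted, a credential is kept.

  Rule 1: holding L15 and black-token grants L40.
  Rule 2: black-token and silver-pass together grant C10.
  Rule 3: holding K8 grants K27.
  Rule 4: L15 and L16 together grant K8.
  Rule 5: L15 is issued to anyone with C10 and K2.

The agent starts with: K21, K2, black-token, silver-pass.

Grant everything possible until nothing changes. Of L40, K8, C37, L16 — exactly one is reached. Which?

L40

Holding black-token and silver-pass grants C10 (Rule 2).
Holding C10 and K2 grants L15 (Rule 5).
Holding L15 and black-token grants L40 (Rule 1).
K8 would need L15 and L16 (Rule 4), but L16 is never granted. No rule produces C37, and it is not given. No rule produces L16, and it is not given.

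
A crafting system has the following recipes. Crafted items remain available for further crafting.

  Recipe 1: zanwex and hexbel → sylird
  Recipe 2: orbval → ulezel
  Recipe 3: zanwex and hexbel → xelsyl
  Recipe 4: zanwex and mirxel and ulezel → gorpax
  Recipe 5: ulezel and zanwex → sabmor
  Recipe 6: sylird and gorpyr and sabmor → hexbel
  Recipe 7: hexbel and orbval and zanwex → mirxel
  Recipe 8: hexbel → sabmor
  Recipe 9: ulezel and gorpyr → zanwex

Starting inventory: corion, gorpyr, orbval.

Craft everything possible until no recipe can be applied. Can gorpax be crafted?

No

gorpax would need zanwex, mirxel, and ulezel (Recipe 4), but mirxel is never obtained.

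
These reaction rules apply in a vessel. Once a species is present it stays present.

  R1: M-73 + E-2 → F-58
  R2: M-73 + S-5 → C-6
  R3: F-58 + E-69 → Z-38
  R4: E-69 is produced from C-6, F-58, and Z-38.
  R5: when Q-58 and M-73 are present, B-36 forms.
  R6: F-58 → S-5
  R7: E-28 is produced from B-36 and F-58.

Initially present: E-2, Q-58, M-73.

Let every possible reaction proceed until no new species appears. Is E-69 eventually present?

No

E-69 would need C-6, F-58, and Z-38 (R4), but Z-38 never forms.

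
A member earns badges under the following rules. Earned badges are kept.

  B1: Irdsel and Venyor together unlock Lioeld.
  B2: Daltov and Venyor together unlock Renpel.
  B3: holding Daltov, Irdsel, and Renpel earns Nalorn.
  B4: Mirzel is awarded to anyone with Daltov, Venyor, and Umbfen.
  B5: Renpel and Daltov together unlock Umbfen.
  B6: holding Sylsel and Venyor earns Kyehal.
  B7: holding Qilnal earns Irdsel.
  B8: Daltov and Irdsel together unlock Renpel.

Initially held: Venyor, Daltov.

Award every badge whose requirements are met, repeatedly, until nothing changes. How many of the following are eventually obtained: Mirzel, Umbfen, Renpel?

With Daltov and Venyor, Renpel is earned (B2).
With Renpel and Daltov, Umbfen is earned (B5).
With Daltov, Venyor, and Umbfen, Mirzel is earned (B4).
Mirzel: reached.
Umbfen: reached.
Renpel: reached.
All 3 are reached.

3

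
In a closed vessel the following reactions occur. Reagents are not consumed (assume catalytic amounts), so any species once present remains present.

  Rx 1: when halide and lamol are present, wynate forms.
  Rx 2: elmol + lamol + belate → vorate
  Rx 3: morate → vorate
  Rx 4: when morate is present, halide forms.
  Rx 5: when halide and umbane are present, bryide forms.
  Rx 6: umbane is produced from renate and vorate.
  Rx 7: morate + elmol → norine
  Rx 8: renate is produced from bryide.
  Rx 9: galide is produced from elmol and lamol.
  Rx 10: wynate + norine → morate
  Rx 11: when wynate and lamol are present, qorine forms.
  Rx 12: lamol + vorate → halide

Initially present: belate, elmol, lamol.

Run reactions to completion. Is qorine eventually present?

elmol, lamol, and belate present → vorate forms (Rx 2).
lamol and vorate present → halide forms (Rx 12).
halide and lamol present → wynate forms (Rx 1).
wynate and lamol present → qorine forms (Rx 11).

Yes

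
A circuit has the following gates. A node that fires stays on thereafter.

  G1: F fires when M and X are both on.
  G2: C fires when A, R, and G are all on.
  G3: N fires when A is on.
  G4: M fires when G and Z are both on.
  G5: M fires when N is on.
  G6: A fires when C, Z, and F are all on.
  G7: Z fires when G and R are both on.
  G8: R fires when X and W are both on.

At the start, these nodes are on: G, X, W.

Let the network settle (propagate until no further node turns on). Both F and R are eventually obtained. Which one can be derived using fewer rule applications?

R

R: G8: X and W on → R on. [1 rule application]
F: G8: X and W on → R on. G and R are on, so Z fires (G7). G4: G and Z on → M on. G1: M and X on → F on. [4 rule applications]
R needs fewer.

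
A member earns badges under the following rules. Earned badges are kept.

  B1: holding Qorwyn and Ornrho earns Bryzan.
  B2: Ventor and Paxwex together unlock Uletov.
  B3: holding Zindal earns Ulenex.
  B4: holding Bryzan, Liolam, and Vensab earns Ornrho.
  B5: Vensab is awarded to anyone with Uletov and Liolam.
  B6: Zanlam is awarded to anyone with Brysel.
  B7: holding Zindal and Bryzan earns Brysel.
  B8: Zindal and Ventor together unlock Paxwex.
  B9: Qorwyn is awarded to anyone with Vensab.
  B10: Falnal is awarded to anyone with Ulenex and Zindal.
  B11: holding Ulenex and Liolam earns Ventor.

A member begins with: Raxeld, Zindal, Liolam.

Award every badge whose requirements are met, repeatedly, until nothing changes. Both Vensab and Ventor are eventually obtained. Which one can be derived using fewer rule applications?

Ventor: With Zindal, Ulenex is earned (B3). With Ulenex and Liolam, Ventor is earned (B11). [2 rule applications]
Vensab: With Zindal, Ulenex is earned (B3). With Ulenex and Liolam, Ventor is earned (B11). With Zindal and Ventor, Paxwex is earned (B8). With Ventor and Paxwex, Uletov is earned (B2). With Uletov and Liolam, Vensab is earned (B5). [5 rule applications]
Ventor needs fewer.

Ventor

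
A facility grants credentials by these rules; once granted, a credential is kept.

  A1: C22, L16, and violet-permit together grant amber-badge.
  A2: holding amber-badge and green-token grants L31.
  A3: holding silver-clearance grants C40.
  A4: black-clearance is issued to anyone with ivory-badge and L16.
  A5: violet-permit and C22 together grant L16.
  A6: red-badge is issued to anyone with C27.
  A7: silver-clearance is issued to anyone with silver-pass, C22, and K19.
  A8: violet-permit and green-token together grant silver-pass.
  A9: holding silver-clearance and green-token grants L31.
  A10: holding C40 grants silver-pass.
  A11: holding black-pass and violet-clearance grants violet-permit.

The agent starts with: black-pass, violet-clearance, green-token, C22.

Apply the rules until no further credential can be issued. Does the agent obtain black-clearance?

black-clearance would need ivory-badge and L16 (A4), but ivory-badge is never granted.

No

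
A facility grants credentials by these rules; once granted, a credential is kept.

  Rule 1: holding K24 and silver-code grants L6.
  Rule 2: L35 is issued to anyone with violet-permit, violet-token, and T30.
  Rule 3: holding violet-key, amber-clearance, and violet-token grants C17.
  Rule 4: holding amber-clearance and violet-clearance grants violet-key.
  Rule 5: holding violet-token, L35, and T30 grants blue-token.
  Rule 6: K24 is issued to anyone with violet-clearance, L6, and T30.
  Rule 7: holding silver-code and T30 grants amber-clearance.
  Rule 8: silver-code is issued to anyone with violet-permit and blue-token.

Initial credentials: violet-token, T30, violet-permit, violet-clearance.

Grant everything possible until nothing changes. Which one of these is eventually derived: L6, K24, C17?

C17

Holding violet-permit, violet-token, and T30 grants L35 (Rule 2).
Holding violet-token, L35, and T30 grants blue-token (Rule 5).
Holding violet-permit and blue-token grants silver-code (Rule 8).
Holding silver-code and T30 grants amber-clearance (Rule 7).
Holding amber-clearance and violet-clearance grants violet-key (Rule 4).
Holding violet-key, amber-clearance, and violet-token grants C17 (Rule 3).
K24 would need violet-clearance, L6, and T30 (Rule 6), but L6 is never granted. L6 would need K24 and silver-code (Rule 1), but K24 is never granted.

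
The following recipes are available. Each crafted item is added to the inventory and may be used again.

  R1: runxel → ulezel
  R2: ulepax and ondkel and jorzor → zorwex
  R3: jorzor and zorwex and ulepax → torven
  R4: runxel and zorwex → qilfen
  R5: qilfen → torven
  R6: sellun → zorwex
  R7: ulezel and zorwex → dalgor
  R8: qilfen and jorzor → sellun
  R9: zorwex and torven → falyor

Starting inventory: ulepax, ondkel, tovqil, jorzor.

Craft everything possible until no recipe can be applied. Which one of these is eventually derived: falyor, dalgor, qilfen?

Using R2, ulepax, ondkel, and jorzor make zorwex.
Using R3, jorzor, zorwex, and ulepax make torven.
Using R9, zorwex and torven make falyor.
dalgor would need ulezel and zorwex (R7), but ulezel is never obtained. qilfen would need runxel and zorwex (R4), but runxel is never obtained.

falyor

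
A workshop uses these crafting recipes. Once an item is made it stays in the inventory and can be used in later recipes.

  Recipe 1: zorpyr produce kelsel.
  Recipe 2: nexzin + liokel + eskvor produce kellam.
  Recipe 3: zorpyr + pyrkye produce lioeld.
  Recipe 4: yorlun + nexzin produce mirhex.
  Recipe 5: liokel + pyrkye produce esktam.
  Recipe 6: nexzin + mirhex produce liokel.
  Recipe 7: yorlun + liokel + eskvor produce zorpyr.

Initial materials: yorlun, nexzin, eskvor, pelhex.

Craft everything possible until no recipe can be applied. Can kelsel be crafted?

Yes

Using Recipe 4, yorlun and nexzin make mirhex.
nexzin + mirhex → liokel (Recipe 6).
Using Recipe 7, yorlun, liokel, and eskvor make zorpyr.
Using Recipe 1, zorpyr makes kelsel.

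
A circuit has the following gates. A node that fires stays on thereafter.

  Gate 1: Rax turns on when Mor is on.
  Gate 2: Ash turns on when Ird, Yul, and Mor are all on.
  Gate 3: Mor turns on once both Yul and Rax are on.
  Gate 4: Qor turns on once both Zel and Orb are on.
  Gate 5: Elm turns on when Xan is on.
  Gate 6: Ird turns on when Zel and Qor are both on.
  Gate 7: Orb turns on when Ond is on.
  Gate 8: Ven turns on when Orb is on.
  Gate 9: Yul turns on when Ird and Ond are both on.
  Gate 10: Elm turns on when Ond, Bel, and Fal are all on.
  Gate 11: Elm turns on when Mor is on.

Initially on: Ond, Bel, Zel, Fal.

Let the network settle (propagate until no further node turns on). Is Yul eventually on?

Gate 7: Ond on → Orb on.
Zel and Orb are on, so Qor turns on (Gate 4).
Gate 6: Zel and Qor on → Ird on.
Ird and Ond are on, so Yul turns on (Gate 9).

Yes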